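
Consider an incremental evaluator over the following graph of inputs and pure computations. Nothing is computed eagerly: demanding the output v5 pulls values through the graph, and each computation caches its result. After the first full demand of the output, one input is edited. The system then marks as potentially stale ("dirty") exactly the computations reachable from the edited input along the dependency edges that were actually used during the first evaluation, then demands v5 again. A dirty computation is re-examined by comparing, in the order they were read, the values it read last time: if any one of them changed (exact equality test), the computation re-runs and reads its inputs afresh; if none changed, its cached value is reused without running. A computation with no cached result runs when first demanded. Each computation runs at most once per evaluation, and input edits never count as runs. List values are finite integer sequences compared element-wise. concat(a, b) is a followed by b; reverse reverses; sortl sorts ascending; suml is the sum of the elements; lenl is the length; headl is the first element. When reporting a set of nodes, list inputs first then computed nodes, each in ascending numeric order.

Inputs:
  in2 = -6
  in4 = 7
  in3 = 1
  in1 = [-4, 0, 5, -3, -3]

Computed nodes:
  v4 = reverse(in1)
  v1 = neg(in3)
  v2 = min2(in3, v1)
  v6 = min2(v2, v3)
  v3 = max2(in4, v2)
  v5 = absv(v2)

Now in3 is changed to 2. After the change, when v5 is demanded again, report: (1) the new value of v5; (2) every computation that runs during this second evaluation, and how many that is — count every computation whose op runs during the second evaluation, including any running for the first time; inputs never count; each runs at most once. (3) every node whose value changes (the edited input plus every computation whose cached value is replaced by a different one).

Initial pass — values computed on the first demand:
  v1 = neg(1) = -1
  v2 = min2(1, -1) = -1
  v5 = absv(-1) = 1

Second demand — change propagation:
  v1: re-runs because in3 1->2; new result -2.
  v2: re-runs because in3 1->2; v1 -1->-2; new result -2.
  v5: re-runs because v2 -1->-2; new result 2.

v5 now evaluates to 2.
Run set: v1, v2, v5 (3 run).
Changed values: in3, v1, v2, v5.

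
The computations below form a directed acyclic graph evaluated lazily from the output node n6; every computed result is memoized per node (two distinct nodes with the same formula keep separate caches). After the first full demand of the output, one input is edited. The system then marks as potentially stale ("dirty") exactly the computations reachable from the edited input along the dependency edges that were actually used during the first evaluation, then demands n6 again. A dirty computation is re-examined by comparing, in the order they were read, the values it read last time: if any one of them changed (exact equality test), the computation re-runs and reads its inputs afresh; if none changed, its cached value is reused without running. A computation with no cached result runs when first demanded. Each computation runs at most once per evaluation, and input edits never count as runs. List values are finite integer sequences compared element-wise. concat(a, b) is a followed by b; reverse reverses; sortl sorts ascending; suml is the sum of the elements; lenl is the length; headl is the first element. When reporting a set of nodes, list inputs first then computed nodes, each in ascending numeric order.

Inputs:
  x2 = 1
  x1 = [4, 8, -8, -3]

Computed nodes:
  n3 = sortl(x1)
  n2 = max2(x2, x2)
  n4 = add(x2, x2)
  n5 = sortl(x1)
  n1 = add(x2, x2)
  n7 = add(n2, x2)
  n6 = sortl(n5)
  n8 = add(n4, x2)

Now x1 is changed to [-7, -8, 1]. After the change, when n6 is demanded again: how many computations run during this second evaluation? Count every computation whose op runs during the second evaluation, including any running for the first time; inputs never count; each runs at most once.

2 computations run: n5, n6.

First demand of the output computes:
  n5 = sortl([4, 8, -8, -3]) = [-8, -3, 4, 8]
  n6 = sortl([-8, -3, 4, 8]) = [-8, -3, 4, 8]

After the edit, cleaning proceeds:
  n5: a read changed (x1 [4, 8, -8, -3]->[-7, -8, 1]) — executes, giving [-8, -7, 1].
  n6: a read changed (n5 [-8, -3, 4, 8]->[-8, -7, 1]) — executes, giving [-8, -7, 1].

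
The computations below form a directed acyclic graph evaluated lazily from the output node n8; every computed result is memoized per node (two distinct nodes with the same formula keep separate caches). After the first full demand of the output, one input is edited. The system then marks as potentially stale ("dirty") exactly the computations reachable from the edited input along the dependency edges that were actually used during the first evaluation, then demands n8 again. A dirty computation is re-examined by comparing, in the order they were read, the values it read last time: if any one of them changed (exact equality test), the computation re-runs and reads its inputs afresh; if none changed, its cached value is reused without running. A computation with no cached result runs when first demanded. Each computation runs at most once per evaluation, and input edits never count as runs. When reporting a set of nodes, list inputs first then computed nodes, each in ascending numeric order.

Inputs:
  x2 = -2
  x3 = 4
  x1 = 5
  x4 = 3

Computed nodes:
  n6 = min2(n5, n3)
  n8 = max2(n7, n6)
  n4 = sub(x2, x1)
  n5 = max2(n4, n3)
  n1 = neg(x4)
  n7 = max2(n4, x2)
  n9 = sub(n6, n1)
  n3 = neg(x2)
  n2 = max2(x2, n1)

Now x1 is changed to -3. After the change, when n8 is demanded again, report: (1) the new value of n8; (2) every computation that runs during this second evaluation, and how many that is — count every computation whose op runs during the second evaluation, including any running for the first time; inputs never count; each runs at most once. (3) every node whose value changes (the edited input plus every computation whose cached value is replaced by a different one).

First demand of the output computes:
  n3 = neg(-2) = 2
  n4 = sub(-2, 5) = -7
  n5 = max2(-7, 2) = 2
  n6 = min2(2, 2) = 2
  n7 = max2(-7, -2) = -2
  n8 = max2(-2, 2) = 2

After the edit, cleaning proceeds:
  n4: a read changed (x1 5->-3) — executes, giving 1.
  n5: a read changed (n4 -7->1) — executes, giving 2 — identical to its old value.
  n6: dirty, but its reads are unchanged (n5 unchanged, n3 unchanged); cached 2 stands.
  n7: a read changed (n4 -7->1) — executes, giving 1.
  n8: a read changed (n7 -2->1) — executes, giving 2 — identical to its old value.

Note where the cutoff bites: n6 is checked, finds nothing changed, and keeps its cache.

Demanding n8 again yields 2.
4 computations run: n4, n5, n7, n8.
The nodes whose values change: x1, n4, n7.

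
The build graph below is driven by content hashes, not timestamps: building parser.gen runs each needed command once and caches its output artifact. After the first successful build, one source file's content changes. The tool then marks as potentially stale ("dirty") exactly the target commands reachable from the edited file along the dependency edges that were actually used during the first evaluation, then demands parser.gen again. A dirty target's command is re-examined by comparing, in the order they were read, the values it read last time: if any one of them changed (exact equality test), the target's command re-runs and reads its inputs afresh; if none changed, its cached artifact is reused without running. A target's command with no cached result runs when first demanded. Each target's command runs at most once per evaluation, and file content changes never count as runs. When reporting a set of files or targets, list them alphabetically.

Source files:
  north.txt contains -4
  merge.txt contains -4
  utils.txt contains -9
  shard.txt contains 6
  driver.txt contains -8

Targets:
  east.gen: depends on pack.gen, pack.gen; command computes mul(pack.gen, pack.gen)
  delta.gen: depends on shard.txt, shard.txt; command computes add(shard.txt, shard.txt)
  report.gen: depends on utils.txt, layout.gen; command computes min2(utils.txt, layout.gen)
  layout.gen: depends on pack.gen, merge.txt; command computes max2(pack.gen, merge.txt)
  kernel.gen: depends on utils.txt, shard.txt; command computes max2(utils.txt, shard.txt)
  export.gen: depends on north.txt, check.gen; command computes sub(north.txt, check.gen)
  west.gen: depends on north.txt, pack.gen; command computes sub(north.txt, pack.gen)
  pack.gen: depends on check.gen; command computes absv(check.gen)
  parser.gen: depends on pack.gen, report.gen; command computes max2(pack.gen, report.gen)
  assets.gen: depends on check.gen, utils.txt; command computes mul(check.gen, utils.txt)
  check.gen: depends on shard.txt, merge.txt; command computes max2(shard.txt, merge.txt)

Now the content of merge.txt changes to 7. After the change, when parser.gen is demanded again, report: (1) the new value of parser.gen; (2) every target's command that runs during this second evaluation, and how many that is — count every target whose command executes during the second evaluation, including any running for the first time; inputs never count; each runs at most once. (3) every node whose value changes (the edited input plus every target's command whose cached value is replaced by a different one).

parser.gen now evaluates to 7.
Run set: check.gen, layout.gen, pack.gen, parser.gen, report.gen (5 run).
Changed values: check.gen, layout.gen, merge.txt, pack.gen, parser.gen.

Initial pass — values computed on the first demand:
  check.gen = max2(6, -4) = 6
  pack.gen = absv(6) = 6
  layout.gen = max2(6, -4) = 6
  report.gen = min2(-9, 6) = -9
  parser.gen = max2(6, -9) = 6

Second demand — change propagation:
  check.gen: re-runs because merge.txt -4->7; new result 7.
  pack.gen: re-runs because check.gen 6->7; new result 7.
  layout.gen: re-runs because pack.gen 6->7; merge.txt -4->7; new result 7.
  report.gen: re-runs because layout.gen 6->7; new result -9 (unchanged).
  parser.gen: re-runs because pack.gen 6->7; new result 7.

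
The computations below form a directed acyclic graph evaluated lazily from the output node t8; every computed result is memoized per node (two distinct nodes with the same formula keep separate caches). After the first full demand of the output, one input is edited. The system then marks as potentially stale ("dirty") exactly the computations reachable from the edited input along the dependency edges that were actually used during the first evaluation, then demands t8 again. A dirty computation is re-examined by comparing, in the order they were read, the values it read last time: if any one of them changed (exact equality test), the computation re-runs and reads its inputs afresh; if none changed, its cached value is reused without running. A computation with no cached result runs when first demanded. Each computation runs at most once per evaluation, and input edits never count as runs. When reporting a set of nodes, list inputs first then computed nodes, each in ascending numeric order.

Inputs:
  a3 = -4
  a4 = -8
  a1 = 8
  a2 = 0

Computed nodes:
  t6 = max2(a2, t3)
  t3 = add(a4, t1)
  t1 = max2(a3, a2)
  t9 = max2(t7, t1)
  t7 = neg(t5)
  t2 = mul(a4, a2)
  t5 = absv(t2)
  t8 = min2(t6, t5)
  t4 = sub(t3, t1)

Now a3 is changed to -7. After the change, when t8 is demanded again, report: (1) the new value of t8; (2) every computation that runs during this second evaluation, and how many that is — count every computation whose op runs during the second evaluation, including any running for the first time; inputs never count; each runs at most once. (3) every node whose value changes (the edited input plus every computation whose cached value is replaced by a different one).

Demanding t8 again yields 0.
1 computations run: t1.
The nodes whose values change: a3.
Note the absorption at t1: it re-runs yet its value is the same, leaving the output's value untouched.

First demand of the output computes:
  t1 = max2(-4, 0) = 0
  t2 = mul(-8, 0) = 0
  t3 = add(-8, 0) = -8
  t5 = absv(0) = 0
  t6 = max2(0, -8) = 0
  t8 = min2(0, 0) = 0

After the edit, cleaning proceeds:
  t1: a read changed (a3 -4->-7) — executes, giving 0 — identical to its old value.
  t3: dirty, but its reads are unchanged (a4 unchanged, t1 unchanged); cached -8 stands.
  t6: dirty, but its reads are unchanged (a2 unchanged, t3 unchanged); cached 0 stands.
  t8: dirty, but its reads are unchanged (t6 unchanged, t5 unchanged); cached 0 stands.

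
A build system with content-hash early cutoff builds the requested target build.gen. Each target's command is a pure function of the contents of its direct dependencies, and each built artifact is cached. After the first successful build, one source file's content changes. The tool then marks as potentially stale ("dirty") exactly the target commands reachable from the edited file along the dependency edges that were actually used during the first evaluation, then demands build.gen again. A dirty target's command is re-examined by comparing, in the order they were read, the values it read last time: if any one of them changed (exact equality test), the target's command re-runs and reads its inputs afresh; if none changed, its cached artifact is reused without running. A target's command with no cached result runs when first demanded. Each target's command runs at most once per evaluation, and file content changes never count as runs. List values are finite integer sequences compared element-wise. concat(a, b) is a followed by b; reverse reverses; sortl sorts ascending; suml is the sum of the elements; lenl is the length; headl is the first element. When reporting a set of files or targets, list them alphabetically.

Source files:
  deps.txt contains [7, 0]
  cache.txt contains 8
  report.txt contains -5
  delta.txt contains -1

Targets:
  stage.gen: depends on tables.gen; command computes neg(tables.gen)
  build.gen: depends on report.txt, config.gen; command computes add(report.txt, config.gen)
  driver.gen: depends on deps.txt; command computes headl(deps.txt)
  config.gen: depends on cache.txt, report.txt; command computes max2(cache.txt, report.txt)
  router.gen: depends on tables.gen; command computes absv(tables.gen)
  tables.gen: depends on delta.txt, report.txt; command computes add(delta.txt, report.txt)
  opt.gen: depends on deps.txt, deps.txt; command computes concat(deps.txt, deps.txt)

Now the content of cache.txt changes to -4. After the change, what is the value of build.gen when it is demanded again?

First evaluation (everything demanded from the output):
  config.gen = max2(8, -5) = 8
  build.gen = add(-5, 8) = 3

Propagation after the edit:
  config.gen: runs — cache.txt 8->-4; result -4.
  build.gen: runs — config.gen 8->-4; result -9.

New value of build.gen: -9.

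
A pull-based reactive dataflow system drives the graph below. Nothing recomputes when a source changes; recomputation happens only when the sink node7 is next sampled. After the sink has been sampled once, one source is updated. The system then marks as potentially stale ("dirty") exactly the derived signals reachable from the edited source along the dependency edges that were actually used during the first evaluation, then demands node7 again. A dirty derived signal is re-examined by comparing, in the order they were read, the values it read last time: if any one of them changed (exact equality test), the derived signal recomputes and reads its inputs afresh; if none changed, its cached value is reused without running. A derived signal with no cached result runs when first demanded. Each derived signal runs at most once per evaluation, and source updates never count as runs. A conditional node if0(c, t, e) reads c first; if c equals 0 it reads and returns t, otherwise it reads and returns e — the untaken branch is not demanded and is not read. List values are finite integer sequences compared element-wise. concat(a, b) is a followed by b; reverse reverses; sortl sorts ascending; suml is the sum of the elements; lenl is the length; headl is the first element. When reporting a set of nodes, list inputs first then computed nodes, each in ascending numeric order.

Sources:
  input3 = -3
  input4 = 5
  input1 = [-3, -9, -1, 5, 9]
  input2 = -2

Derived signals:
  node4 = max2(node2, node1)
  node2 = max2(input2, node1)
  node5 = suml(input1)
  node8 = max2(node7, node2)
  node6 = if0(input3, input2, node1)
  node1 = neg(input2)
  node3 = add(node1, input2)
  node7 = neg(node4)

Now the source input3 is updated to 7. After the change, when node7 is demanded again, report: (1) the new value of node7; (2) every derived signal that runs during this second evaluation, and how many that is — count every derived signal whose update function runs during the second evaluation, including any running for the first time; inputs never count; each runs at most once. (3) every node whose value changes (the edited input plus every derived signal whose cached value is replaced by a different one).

New value of node7: -2.
Derived signals that run: none — 0 in total.
Values that change: input3.
Key observation: input3 is never demanded by the output, so the edit triggers no recomputation at all.

First evaluation (everything demanded from the output):
  node1 = neg(-2) = 2
  node2 = max2(-2, 2) = 2
  node4 = max2(2, 2) = 2
  node7 = neg(2) = -2

Propagation after the edit:
  input3 feeds no computation that the output demands — nothing is marked dirty and nothing runs.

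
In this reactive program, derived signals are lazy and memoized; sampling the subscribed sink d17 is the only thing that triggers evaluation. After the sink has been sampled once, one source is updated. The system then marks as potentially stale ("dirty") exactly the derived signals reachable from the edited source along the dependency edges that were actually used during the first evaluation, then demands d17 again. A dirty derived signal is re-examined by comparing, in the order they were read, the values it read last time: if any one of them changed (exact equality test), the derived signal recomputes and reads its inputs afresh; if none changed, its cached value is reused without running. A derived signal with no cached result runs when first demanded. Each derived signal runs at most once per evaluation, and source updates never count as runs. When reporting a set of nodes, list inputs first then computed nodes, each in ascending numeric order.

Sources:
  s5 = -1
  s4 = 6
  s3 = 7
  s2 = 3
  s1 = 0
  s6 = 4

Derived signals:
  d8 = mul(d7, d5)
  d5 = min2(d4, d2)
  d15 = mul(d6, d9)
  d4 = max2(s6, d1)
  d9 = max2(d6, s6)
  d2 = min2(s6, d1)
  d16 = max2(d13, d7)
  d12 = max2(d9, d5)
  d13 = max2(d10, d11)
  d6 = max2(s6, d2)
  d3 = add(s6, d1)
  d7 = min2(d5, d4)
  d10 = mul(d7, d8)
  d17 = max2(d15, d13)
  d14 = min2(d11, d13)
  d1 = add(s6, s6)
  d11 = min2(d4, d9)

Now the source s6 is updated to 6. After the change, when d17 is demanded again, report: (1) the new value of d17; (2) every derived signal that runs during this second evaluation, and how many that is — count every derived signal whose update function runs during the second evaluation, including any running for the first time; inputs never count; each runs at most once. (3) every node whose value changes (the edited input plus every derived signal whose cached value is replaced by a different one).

First demand of the output computes:
  d1 = add(4, 4) = 8
  d2 = min2(4, 8) = 4
  d4 = max2(4, 8) = 8
  d5 = min2(8, 4) = 4
  d6 = max2(4, 4) = 4
  d7 = min2(4, 8) = 4
  d8 = mul(4, 4) = 16
  d9 = max2(4, 4) = 4
  d10 = mul(4, 16) = 64
  d11 = min2(8, 4) = 4
  d13 = max2(64, 4) = 64
  d15 = mul(4, 4) = 16
  d17 = max2(16, 64) = 64

After the edit, cleaning proceeds:
  d1: a read changed (s6 4->6; s6 4->6) — executes, giving 12.
  d2: a read changed (s6 4->6; d1 8->12) — executes, giving 6.
  d4: a read changed (s6 4->6; d1 8->12) — executes, giving 12.
  d5: a read changed (d4 8->12; d2 4->6) — executes, giving 6.
  d6: a read changed (s6 4->6; d2 4->6) — executes, giving 6.
  d7: a read changed (d5 4->6; d4 8->12) — executes, giving 6.
  d8: a read changed (d7 4->6; d5 4->6) — executes, giving 36.
  d9: a read changed (d6 4->6; s6 4->6) — executes, giving 6.
  d10: a read changed (d7 4->6; d8 16->36) — executes, giving 216.
  d11: a read changed (d4 8->12; d9 4->6) — executes, giving 6.
  d13: a read changed (d10 64->216; d11 4->6) — executes, giving 216.
  d15: a read changed (d6 4->6; d9 4->6) — executes, giving 36.
  d17: a read changed (d15 16->36; d13 64->216) — executes, giving 216.

Demanding d17 again yields 216.
13 derived signals run: d1, d2, d4, d5, d6, d7, d8, d9, d10, d11, d13, d15, d17.
The nodes whose values change: s6, d1, d2, d4, d5, d6, d7, d8, d9, d10, d11, d13, d15, d17.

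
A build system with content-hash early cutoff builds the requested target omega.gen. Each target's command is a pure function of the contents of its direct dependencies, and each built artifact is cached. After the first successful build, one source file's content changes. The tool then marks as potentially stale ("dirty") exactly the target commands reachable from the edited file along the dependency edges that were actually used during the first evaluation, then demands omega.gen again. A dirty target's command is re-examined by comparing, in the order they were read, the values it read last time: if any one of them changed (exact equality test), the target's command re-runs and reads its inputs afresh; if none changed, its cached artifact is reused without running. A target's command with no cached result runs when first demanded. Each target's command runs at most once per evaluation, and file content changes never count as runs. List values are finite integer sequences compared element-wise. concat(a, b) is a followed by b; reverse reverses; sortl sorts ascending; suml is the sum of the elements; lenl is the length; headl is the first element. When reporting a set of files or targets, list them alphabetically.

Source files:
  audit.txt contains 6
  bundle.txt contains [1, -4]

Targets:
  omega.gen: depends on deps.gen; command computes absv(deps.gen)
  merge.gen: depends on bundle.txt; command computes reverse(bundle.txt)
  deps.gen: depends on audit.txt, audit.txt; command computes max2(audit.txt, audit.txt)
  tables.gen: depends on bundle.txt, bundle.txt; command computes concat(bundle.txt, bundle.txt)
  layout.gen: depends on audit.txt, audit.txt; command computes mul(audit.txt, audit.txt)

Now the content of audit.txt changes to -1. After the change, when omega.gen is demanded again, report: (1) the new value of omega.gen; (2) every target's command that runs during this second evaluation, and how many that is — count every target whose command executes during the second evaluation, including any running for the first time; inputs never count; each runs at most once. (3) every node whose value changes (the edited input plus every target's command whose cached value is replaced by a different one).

First evaluation (everything demanded from the output):
  deps.gen = max2(6, 6) = 6
  omega.gen = absv(6) = 6

Propagation after the edit:
  deps.gen: runs — audit.txt 6->-1; audit.txt 6->-1; result -1.
  omega.gen: runs — deps.gen 6->-1; result 1.

New value of omega.gen: 1.
Target commands that run: deps.gen, omega.gen — 2 in total.
Values that change: audit.txt, deps.gen, omega.gen.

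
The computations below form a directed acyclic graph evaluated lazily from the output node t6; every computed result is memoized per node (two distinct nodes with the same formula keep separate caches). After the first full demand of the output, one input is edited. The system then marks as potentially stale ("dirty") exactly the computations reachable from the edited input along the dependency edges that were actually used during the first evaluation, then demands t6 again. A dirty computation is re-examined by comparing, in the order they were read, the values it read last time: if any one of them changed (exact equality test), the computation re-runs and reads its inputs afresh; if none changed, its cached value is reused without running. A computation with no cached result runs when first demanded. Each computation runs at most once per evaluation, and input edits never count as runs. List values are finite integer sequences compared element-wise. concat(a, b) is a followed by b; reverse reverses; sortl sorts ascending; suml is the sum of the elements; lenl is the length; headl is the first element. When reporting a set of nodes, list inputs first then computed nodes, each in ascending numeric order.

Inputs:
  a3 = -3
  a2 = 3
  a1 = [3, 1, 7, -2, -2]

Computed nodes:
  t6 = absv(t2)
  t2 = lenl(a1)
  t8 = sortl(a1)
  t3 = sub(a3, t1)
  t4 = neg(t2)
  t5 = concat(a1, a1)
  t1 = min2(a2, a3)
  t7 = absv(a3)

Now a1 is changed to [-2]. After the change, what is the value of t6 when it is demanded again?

Demanding t6 again yields 1.

First demand of the output computes:
  t2 = lenl([3, 1, 7, -2, -2]) = 5
  t6 = absv(5) = 5

After the edit, cleaning proceeds:
  t2: a read changed (a1 [3, 1, 7, -2, -2]->[-2]) — executes, giving 1.
  t6: a read changed (t2 5->1) — executes, giving 1.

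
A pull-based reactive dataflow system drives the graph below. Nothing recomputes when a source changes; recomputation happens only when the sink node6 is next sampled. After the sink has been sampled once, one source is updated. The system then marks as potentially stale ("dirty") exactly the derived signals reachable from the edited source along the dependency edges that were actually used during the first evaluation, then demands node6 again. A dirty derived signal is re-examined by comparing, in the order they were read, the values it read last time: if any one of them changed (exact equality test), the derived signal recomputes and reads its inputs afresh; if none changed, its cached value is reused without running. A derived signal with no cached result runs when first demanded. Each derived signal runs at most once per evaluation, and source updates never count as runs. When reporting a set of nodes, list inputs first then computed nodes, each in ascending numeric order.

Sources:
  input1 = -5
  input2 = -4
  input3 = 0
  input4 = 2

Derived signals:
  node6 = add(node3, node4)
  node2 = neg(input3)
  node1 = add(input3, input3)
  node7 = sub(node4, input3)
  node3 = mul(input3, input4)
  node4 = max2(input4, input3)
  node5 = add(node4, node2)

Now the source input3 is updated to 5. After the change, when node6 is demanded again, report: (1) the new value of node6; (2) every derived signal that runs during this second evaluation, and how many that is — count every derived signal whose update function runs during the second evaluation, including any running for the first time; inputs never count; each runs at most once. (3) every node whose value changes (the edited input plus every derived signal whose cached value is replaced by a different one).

First evaluation (everything demanded from the output):
  node3 = mul(0, 2) = 0
  node4 = max2(2, 0) = 2
  node6 = add(0, 2) = 2

Propagation after the edit:
  node3: runs — input3 0->5; result 10.
  node4: runs — input3 0->5; result 5.
  node6: runs — node3 0->10; node4 2->5; result 15.

New value of node6: 15.
Derived signals that run: node3, node4, node6 — 3 in total.
Values that change: input3, node3, node4, node6.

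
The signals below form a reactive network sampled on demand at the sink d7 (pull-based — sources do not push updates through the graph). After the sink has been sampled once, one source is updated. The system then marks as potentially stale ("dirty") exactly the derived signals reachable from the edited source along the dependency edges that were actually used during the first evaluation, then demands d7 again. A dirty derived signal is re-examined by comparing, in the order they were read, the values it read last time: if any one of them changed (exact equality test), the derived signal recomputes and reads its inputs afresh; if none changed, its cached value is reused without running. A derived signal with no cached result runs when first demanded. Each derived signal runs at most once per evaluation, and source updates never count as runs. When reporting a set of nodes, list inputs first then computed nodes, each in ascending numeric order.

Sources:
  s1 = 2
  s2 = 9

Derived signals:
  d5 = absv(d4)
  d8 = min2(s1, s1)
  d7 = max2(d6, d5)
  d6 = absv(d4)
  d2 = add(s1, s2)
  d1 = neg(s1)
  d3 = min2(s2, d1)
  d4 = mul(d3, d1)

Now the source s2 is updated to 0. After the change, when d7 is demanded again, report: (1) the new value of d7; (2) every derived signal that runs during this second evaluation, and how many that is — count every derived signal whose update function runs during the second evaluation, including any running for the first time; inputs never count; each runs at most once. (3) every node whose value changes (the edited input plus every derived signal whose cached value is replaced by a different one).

d7 now evaluates to 4.
Run set: d3 (1 run).
Changed values: s2.
The important point: d3 recomputes to an identical value, and the output ends up unchanged.

Initial pass — values computed on the first demand:
  d1 = neg(2) = -2
  d3 = min2(9, -2) = -2
  d4 = mul(-2, -2) = 4
  d5 = absv(4) = 4
  d6 = absv(4) = 4
  d7 = max2(4, 4) = 4

Second demand — change propagation:
  d3: re-runs because s2 9->0; new result -2 (unchanged).
  d4: re-examined; everything it read last time is the same (d3 unchanged, d1 unchanged) — cache 4 kept, no run.
  d5: re-examined; everything it read last time is the same (d4 unchanged) — cache 4 kept, no run.
  d6: re-examined; everything it read last time is the same (d4 unchanged) — cache 4 kept, no run.
  d7: re-examined; everything it read last time is the same (d6 unchanged, d5 unchanged) — cache 4 kept, no run.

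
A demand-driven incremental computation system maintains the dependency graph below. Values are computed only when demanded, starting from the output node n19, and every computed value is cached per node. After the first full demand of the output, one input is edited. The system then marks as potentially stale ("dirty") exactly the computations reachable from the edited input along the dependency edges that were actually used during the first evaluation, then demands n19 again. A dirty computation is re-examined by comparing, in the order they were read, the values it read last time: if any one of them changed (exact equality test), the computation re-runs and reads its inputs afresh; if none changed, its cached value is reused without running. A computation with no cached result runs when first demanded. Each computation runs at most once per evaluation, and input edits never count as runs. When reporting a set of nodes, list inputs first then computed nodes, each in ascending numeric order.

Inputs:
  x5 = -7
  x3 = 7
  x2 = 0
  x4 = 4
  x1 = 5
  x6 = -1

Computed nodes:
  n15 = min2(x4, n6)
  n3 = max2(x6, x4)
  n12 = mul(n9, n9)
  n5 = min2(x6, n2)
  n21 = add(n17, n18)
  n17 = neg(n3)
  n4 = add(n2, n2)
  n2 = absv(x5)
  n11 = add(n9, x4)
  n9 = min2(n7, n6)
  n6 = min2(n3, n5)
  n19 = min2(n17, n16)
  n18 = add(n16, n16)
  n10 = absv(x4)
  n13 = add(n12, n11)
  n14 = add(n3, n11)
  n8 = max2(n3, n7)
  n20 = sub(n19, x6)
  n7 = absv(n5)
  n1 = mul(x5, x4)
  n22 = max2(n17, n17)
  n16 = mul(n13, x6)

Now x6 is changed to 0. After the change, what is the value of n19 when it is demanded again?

First evaluation (everything demanded from the output):
  n2 = absv(-7) = 7
  n3 = max2(-1, 4) = 4
  n5 = min2(-1, 7) = -1
  n6 = min2(4, -1) = -1
  n7 = absv(-1) = 1
  n9 = min2(1, -1) = -1
  n11 = add(-1, 4) = 3
  n12 = mul(-1, -1) = 1
  n13 = add(1, 3) = 4
  n16 = mul(4, -1) = -4
  n17 = neg(4) = -4
  n19 = min2(-4, -4) = -4

Propagation after the edit:
  n3: runs — x6 -1->0; result 4 (same value as before).
  n5: runs — x6 -1->0; result 0.
  n6: runs — n5 -1->0; result 0.
  n7: runs — n5 -1->0; result 0.
  n9: runs — n7 1->0; n6 -1->0; result 0.
  n11: runs — n9 -1->0; result 4.
  n12: runs — n9 -1->0; n9 -1->0; result 0.
  n13: runs — n12 1->0; n11 3->4; result 4 (same value as before).
  n16: runs — x6 -1->0; result 0.
  n17: checked — values it read are unchanged (n3 unchanged); reused cached -4 without running.
  n19: runs — n16 -4->0; result -4 (same value as before).

Key observation: the cutoff stops propagation at n17 — its inputs' values are unchanged, so it reuses its cache.

New value of n19: -4.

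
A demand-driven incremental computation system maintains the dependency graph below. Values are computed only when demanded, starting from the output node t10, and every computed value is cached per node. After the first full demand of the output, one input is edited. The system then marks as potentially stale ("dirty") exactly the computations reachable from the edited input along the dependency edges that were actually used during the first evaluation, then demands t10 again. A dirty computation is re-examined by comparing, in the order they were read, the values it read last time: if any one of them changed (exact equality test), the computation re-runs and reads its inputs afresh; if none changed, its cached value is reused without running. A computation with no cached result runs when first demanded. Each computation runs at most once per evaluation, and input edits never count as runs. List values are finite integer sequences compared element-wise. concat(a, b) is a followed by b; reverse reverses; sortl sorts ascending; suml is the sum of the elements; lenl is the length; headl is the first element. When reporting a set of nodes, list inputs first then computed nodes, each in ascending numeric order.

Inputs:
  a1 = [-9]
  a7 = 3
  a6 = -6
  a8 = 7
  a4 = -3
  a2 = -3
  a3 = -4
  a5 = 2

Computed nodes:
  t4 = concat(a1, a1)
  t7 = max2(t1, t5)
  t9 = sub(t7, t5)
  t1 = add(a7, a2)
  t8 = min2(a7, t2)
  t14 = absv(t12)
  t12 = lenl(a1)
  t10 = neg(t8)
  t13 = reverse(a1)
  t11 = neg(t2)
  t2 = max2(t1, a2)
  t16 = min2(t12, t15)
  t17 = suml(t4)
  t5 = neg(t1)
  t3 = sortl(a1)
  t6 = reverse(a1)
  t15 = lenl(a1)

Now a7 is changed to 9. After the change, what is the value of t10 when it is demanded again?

First evaluation (everything demanded from the output):
  t1 = add(3, -3) = 0
  t2 = max2(0, -3) = 0
  t8 = min2(3, 0) = 0
  t10 = neg(0) = 0

Propagation after the edit:
  t1: runs — a7 3->9; result 6.
  t2: runs — t1 0->6; result 6.
  t8: runs — a7 3->9; t2 0->6; result 6.
  t10: runs — t8 0->6; result -6.

New value of t10: -6.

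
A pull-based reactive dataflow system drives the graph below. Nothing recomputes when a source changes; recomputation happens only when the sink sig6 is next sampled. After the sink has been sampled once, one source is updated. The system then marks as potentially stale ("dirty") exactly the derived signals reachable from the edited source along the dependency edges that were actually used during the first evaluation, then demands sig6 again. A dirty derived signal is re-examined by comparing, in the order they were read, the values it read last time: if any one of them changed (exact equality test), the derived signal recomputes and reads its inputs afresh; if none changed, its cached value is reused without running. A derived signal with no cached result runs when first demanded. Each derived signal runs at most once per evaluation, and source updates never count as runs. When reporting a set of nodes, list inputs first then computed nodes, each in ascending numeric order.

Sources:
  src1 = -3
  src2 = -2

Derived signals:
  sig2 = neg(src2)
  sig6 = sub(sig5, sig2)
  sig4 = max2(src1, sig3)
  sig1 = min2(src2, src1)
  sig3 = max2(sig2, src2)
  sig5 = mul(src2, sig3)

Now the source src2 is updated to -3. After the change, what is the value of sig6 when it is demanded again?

First evaluation (everything demanded from the output):
  sig2 = neg(-2) = 2
  sig3 = max2(2, -2) = 2
  sig5 = mul(-2, 2) = -4
  sig6 = sub(-4, 2) = -6

Propagation after the edit:
  sig2: runs — src2 -2->-3; result 3.
  sig3: runs — sig2 2->3; src2 -2->-3; result 3.
  sig5: runs — src2 -2->-3; sig3 2->3; result -9.
  sig6: runs — sig5 -4->-9; sig2 2->3; result -12.

New value of sig6: -12.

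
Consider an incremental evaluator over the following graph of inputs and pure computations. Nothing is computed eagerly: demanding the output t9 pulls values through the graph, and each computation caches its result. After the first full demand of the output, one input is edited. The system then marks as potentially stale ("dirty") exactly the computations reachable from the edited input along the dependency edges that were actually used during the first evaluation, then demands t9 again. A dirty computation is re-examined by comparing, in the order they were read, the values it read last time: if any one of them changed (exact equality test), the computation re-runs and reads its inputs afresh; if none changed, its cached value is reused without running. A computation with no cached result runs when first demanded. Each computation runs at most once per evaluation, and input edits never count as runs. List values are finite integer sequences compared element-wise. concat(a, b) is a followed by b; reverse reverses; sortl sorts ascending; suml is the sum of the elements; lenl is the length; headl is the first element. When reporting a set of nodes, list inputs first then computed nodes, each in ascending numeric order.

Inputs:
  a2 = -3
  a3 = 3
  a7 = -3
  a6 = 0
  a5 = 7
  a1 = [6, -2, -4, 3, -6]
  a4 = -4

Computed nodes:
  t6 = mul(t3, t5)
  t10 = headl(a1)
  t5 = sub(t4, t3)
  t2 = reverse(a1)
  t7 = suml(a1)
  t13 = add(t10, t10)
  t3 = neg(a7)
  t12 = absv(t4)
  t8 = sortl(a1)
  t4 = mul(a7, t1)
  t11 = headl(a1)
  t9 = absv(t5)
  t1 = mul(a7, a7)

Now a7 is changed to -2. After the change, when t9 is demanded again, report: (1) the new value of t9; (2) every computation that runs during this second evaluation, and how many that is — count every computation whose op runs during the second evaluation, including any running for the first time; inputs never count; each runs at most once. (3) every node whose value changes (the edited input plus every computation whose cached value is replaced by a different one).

t9 now evaluates to 10.
Run set: t1, t3, t4, t5, t9 (5 run).
Changed values: a7, t1, t3, t4, t5, t9.

Initial pass — values computed on the first demand:
  t1 = mul(-3, -3) = 9
  t3 = neg(-3) = 3
  t4 = mul(-3, 9) = -27
  t5 = sub(-27, 3) = -30
  t9 = absv(-30) = 30

Second demand — change propagation:
  t1: re-runs because a7 -3->-2; a7 -3->-2; new result 4.
  t3: re-runs because a7 -3->-2; new result 2.
  t4: re-runs because a7 -3->-2; t1 9->4; new result -8.
  t5: re-runs because t4 -27->-8; t3 3->2; new result -10.
  t9: re-runs because t5 -30->-10; new result 10.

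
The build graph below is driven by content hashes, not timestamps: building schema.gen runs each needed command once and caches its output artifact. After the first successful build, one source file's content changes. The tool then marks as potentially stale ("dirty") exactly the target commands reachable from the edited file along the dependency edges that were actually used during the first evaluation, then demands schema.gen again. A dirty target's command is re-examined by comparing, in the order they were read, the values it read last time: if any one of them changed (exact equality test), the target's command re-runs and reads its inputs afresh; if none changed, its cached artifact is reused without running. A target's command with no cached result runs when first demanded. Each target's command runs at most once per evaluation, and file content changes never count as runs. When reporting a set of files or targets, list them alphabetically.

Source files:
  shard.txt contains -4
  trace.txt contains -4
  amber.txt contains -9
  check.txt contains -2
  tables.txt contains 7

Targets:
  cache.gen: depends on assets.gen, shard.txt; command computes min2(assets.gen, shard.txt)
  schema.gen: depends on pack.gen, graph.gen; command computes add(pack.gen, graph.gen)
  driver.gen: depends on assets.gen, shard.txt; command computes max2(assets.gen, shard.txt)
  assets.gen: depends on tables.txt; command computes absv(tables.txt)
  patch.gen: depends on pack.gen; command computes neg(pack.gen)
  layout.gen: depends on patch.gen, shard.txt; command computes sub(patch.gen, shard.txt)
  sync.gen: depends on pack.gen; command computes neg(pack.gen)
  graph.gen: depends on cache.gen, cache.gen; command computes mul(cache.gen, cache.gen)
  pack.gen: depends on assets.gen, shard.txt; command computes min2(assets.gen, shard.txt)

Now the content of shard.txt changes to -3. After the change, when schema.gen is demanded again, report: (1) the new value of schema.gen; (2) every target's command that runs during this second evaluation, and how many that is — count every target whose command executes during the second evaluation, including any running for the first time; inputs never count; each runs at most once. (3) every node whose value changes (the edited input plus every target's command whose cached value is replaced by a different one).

Initial pass — values computed on the first demand:
  assets.gen = absv(7) = 7
  cache.gen = min2(7, -4) = -4
  graph.gen = mul(-4, -4) = 16
  pack.gen = min2(7, -4) = -4
  schema.gen = add(-4, 16) = 12

Second demand — change propagation:
  cache.gen: re-runs because shard.txt -4->-3; new result -3.
  graph.gen: re-runs because cache.gen -4->-3; cache.gen -4->-3; new result 9.
  pack.gen: re-runs because shard.txt -4->-3; new result -3.
  schema.gen: re-runs because pack.gen -4->-3; graph.gen 16->9; new result 6.

schema.gen now evaluates to 6.
Run set: cache.gen, graph.gen, pack.gen, schema.gen (4 run).
Changed values: cache.gen, graph.gen, pack.gen, schema.gen, shard.txt.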